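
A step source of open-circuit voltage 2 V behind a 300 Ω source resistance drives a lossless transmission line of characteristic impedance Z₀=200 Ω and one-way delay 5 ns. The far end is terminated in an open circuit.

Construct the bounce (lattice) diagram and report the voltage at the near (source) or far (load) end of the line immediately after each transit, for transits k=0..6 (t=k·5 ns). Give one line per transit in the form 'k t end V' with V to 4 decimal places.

Γ_L=1.000000, Γ_S=0.200000; launch V₁=2·200/500=0.800000
k=0 src: V=0.8000
k=1 load: inc=0.800000, refl=0.800000·1.000000=0.8000; V=0.000000+0.800000+0.800000=1.6000
k=2 src: inc=0.800000, refl=0.800000·0.200000=0.1600; V=0.800000+0.800000+0.160000=1.7600
k=3 load: inc=0.160000, refl=0.160000·1.000000=0.1600; V=1.600000+0.160000+0.160000=1.9200
k=4 src: inc=0.160000, refl=0.160000·0.200000=0.0320; V=1.760000+0.160000+0.032000=1.9520
k=5 load: inc=0.032000, refl=0.032000·1.000000=0.0320; V=1.920000+0.032000+0.032000=1.9840
k=6 src: inc=0.032000, refl=0.032000·0.200000=0.0064; V=1.952000+0.032000+0.006400=1.9904

0 0 source 0.8000
1 5 load 1.6000
2 10 source 1.7600
3 15 load 1.9200
4 20 source 1.9520
5 25 load 1.9840
6 30 source 1.9904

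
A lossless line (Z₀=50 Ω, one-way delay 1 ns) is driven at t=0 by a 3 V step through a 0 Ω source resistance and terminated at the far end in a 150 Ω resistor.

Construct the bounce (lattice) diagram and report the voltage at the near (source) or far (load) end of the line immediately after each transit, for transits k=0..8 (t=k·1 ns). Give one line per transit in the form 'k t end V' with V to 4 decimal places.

0 0 source 3.0000
1 1 load 4.5000
2 2 source 3.0000
3 3 load 2.2500
4 4 source 3.0000
5 5 load 3.3750
6 6 source 3.0000
7 7 load 2.8125
8 8 source 3.0000

Γ_L=0.500000, Γ_S=-1.000000; launch V₁=3·50/50=3.000000
k=0 src: V=3.0000
k=1 load: inc=3.000000, refl=3.000000·0.500000=1.5000; V=0.000000+3.000000+1.500000=4.5000
k=2 src: inc=1.500000, refl=1.500000·-1.000000=-1.5000; V=3.000000+1.500000+-1.500000=3.0000
k=3 load: inc=-1.500000, refl=-1.500000·0.500000=-0.7500; V=4.500000+-1.500000+-0.750000=2.2500
k=4 src: inc=-0.750000, refl=-0.750000·-1.000000=0.7500; V=3.000000+-0.750000+0.750000=3.0000
k=5 load: inc=0.750000, refl=0.750000·0.500000=0.3750; V=2.250000+0.750000+0.375000=3.3750
k=6 src: inc=0.375000, refl=0.375000·-1.000000=-0.3750; V=3.000000+0.375000+-0.375000=3.0000
k=7 load: inc=-0.375000, refl=-0.375000·0.500000=-0.1875; V=3.375000+-0.375000+-0.187500=2.8125
k=8 src: inc=-0.187500, refl=-0.187500·-1.000000=0.1875; V=3.000000+-0.187500+0.187500=3.0000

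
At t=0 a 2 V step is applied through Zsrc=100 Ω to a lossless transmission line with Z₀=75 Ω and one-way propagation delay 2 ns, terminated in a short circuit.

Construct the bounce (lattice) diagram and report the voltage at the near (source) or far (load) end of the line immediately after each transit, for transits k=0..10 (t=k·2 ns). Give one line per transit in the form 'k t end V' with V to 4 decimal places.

Γ_L=-1.000000, Γ_S=0.142857; launch V₁=2·75/175=0.857143
k=0 src: V=0.8571
k=1 load: inc=0.857143, refl=0.857143·-1.000000=-0.8571; V=0.000000+0.857143+-0.857143=0.0000
k=2 src: inc=-0.857143, refl=-0.857143·0.142857=-0.1224; V=0.857143+-0.857143+-0.122449=-0.1224
k=3 load: inc=-0.122449, refl=-0.122449·-1.000000=0.1224; V=0.000000+-0.122449+0.122449=0.0000
k=4 src: inc=0.122449, refl=0.122449·0.142857=0.0175; V=-0.122449+0.122449+0.017493=0.0175
k=5 load: inc=0.017493, refl=0.017493·-1.000000=-0.0175; V=0.000000+0.017493+-0.017493=0.0000
k=6 src: inc=-0.017493, refl=-0.017493·0.142857=-0.0025; V=0.017493+-0.017493+-0.002499=-0.0025
k=7 load: inc=-0.002499, refl=-0.002499·-1.000000=0.0025; V=0.000000+-0.002499+0.002499=0.0000
k=8 src: inc=0.002499, refl=0.002499·0.142857=0.0004; V=-0.002499+0.002499+0.000357=0.0004
k=9 load: inc=0.000357, refl=0.000357·-1.000000=-0.0004; V=0.000000+0.000357+-0.000357=0.0000
k=10 src: inc=-0.000357, refl=-0.000357·0.142857=-0.0001; V=0.000357+-0.000357+-0.000051=-0.0001

0 0 source 0.8571
1 2 load 0.0000
2 4 source -0.1224
3 6 load 0.0000
4 8 source 0.0175
5 10 load 0.0000
6 12 source -0.0025
7 14 load 0.0000
8 16 source 0.0004
9 18 load 0.0000
10 20 source -0.0001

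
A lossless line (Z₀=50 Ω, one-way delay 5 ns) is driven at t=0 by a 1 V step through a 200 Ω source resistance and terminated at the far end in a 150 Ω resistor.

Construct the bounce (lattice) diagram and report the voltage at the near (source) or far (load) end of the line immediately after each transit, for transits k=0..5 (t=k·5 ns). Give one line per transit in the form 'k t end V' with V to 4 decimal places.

Γ_L=0.500000, Γ_S=0.600000; launch V₁=1·50/250=0.200000
k=0 src: V=0.2000
k=1 load: inc=0.200000, refl=0.200000·0.500000=0.1000; V=0.000000+0.200000+0.100000=0.3000
k=2 src: inc=0.100000, refl=0.100000·0.600000=0.0600; V=0.200000+0.100000+0.060000=0.3600
k=3 load: inc=0.060000, refl=0.060000·0.500000=0.0300; V=0.300000+0.060000+0.030000=0.3900
k=4 src: inc=0.030000, refl=0.030000·0.600000=0.0180; V=0.360000+0.030000+0.018000=0.4080
k=5 load: inc=0.018000, refl=0.018000·0.500000=0.0090; V=0.390000+0.018000+0.009000=0.4170

0 0 source 0.2000
1 5 load 0.3000
2 10 source 0.3600
3 15 load 0.3900
4 20 source 0.4080
5 25 load 0.4170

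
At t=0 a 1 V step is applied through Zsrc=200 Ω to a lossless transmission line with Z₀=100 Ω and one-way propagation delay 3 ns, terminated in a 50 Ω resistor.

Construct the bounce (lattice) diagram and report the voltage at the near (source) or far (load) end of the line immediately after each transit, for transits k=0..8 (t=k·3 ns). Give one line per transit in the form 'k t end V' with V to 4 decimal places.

0 0 source 0.3333
1 3 load 0.2222
2 6 source 0.1852
3 9 load 0.1975
4 12 source 0.2016
5 15 load 0.2003
6 18 source 0.1998
7 21 load 0.2000
8 24 source 0.2000

Γ_L=-0.333333, Γ_S=0.333333; launch V₁=1·100/300=0.333333
k=0 src: V=0.3333
k=1 load: inc=0.333333, refl=0.333333·-0.333333=-0.1111; V=0.000000+0.333333+-0.111111=0.2222
k=2 src: inc=-0.111111, refl=-0.111111·0.333333=-0.0370; V=0.333333+-0.111111+-0.037037=0.1852
k=3 load: inc=-0.037037, refl=-0.037037·-0.333333=0.0123; V=0.222222+-0.037037+0.012346=0.1975
k=4 src: inc=0.012346, refl=0.012346·0.333333=0.0041; V=0.185185+0.012346+0.004115=0.2016
k=5 load: inc=0.004115, refl=0.004115·-0.333333=-0.0014; V=0.197531+0.004115+-0.001372=0.2003
k=6 src: inc=-0.001372, refl=-0.001372·0.333333=-0.0005; V=0.201646+-0.001372+-0.000457=0.1998
k=7 load: inc=-0.000457, refl=-0.000457·-0.333333=0.0002; V=0.200274+-0.000457+0.000152=0.2000
k=8 src: inc=0.000152, refl=0.000152·0.333333=0.0001; V=0.199817+0.000152+0.000051=0.2000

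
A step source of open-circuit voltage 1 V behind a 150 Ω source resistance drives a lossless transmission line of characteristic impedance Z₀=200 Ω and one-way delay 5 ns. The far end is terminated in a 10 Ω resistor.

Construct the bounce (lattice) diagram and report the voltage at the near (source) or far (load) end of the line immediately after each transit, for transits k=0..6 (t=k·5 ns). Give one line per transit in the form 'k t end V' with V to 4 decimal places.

0 0 source 0.5714
1 5 load 0.0544
2 10 source 0.1283
3 15 load 0.0615
4 20 source 0.0710
5 25 load 0.0624
6 30 source 0.0636

Γ_L=-0.904762, Γ_S=-0.142857; launch V₁=1·200/350=0.571429
k=0 src: V=0.5714
k=1 load: inc=0.571429, refl=0.571429·-0.904762=-0.5170; V=0.000000+0.571429+-0.517007=0.0544
k=2 src: inc=-0.517007, refl=-0.517007·-0.142857=0.0739; V=0.571429+-0.517007+0.073858=0.1283
k=3 load: inc=0.073858, refl=0.073858·-0.904762=-0.0668; V=0.054422+0.073858+-0.066824=0.0615
k=4 src: inc=-0.066824, refl=-0.066824·-0.142857=0.0095; V=0.128280+-0.066824+0.009546=0.0710
k=5 load: inc=0.009546, refl=0.009546·-0.904762=-0.0086; V=0.061456+0.009546+-0.008637=0.0624
k=6 src: inc=-0.008637, refl=-0.008637·-0.142857=0.0012; V=0.071002+-0.008637+0.001234=0.0636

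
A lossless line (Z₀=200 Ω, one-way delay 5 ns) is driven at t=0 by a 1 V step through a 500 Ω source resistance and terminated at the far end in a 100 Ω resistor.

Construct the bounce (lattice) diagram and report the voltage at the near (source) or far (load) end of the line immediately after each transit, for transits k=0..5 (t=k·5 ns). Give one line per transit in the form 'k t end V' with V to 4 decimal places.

0 0 source 0.2857
1 5 load 0.1905
2 10 source 0.1497
3 15 load 0.1633
4 20 source 0.1691
5 25 load 0.1672

Γ_L=-0.333333, Γ_S=0.428571; launch V₁=1·200/700=0.285714
k=0 src: V=0.2857
k=1 load: inc=0.285714, refl=0.285714·-0.333333=-0.0952; V=0.000000+0.285714+-0.095238=0.1905
k=2 src: inc=-0.095238, refl=-0.095238·0.428571=-0.0408; V=0.285714+-0.095238+-0.040816=0.1497
k=3 load: inc=-0.040816, refl=-0.040816·-0.333333=0.0136; V=0.190476+-0.040816+0.013605=0.1633
k=4 src: inc=0.013605, refl=0.013605·0.428571=0.0058; V=0.149660+0.013605+0.005831=0.1691
k=5 load: inc=0.005831, refl=0.005831·-0.333333=-0.0019; V=0.163265+0.005831+-0.001944=0.1672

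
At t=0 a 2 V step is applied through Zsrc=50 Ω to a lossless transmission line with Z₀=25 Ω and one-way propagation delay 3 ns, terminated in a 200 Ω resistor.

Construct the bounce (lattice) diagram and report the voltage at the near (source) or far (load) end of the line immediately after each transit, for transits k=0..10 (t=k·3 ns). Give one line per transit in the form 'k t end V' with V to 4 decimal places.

Γ_L=0.777778, Γ_S=0.333333; launch V₁=2·25/75=0.666667
k=0 src: V=0.6667
k=1 load: inc=0.666667, refl=0.666667·0.777778=0.5185; V=0.000000+0.666667+0.518519=1.1852
k=2 src: inc=0.518519, refl=0.518519·0.333333=0.1728; V=0.666667+0.518519+0.172840=1.3580
k=3 load: inc=0.172840, refl=0.172840·0.777778=0.1344; V=1.185185+0.172840+0.134431=1.4925
k=4 src: inc=0.134431, refl=0.134431·0.333333=0.0448; V=1.358025+0.134431+0.044810=1.5373
k=5 load: inc=0.044810, refl=0.044810·0.777778=0.0349; V=1.492455+0.044810+0.034852=1.5721
k=6 src: inc=0.034852, refl=0.034852·0.333333=0.0116; V=1.537266+0.034852+0.011617=1.5837
k=7 load: inc=0.011617, refl=0.011617·0.777778=0.0090; V=1.572118+0.011617+0.009036=1.5928
k=8 src: inc=0.009036, refl=0.009036·0.333333=0.0030; V=1.583736+0.009036+0.003012=1.5958
k=9 load: inc=0.003012, refl=0.003012·0.777778=0.0023; V=1.592771+0.003012+0.002343=1.5981
k=10 src: inc=0.002343, refl=0.002343·0.333333=0.0008; V=1.595783+0.002343+0.000781=1.5989

0 0 source 0.6667
1 3 load 1.1852
2 6 source 1.3580
3 9 load 1.4925
4 12 source 1.5373
5 15 load 1.5721
6 18 source 1.5837
7 21 load 1.5928
8 24 source 1.5958
9 27 load 1.5981
10 30 source 1.5989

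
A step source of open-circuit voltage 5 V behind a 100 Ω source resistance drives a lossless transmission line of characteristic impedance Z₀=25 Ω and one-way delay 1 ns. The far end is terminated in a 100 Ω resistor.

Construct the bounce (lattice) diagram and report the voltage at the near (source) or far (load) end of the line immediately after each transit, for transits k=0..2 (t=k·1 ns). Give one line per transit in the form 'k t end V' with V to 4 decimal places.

0 0 source 1.0000
1 1 load 1.6000
2 2 source 1.9600

Γ_L=0.600000, Γ_S=0.600000; launch V₁=5·25/125=1.000000
k=0 src: V=1.0000
k=1 load: inc=1.000000, refl=1.000000·0.600000=0.6000; V=0.000000+1.000000+0.600000=1.6000
k=2 src: inc=0.600000, refl=0.600000·0.600000=0.3600; V=1.000000+0.600000+0.360000=1.9600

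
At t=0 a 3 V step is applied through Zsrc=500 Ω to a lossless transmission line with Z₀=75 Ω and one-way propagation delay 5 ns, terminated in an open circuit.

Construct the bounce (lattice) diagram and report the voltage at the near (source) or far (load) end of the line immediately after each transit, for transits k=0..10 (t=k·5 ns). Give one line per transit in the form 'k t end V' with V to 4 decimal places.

0 0 source 0.3913
1 5 load 0.7826
2 10 source 1.0718
3 15 load 1.3611
4 20 source 1.5748
5 25 load 1.7886
6 30 source 1.9466
7 35 load 2.1046
8 40 source 2.2214
9 45 load 2.3382
10 50 source 2.4245

Γ_L=1.000000, Γ_S=0.739130; launch V₁=3·75/575=0.391304
k=0 src: V=0.3913
k=1 load: inc=0.391304, refl=0.391304·1.000000=0.3913; V=0.000000+0.391304+0.391304=0.7826
k=2 src: inc=0.391304, refl=0.391304·0.739130=0.2892; V=0.391304+0.391304+0.289225=1.0718
k=3 load: inc=0.289225, refl=0.289225·1.000000=0.2892; V=0.782609+0.289225+0.289225=1.3611
k=4 src: inc=0.289225, refl=0.289225·0.739130=0.2138; V=1.071834+0.289225+0.213775=1.5748
k=5 load: inc=0.213775, refl=0.213775·1.000000=0.2138; V=1.361059+0.213775+0.213775=1.7886
k=6 src: inc=0.213775, refl=0.213775·0.739130=0.1580; V=1.574834+0.213775+0.158008=1.9466
k=7 load: inc=0.158008, refl=0.158008·1.000000=0.1580; V=1.788609+0.158008+0.158008=2.1046
k=8 src: inc=0.158008, refl=0.158008·0.739130=0.1168; V=1.946616+0.158008+0.116788=2.2214
k=9 load: inc=0.116788, refl=0.116788·1.000000=0.1168; V=2.104624+0.116788+0.116788=2.3382
k=10 src: inc=0.116788, refl=0.116788·0.739130=0.0863; V=2.221412+0.116788+0.086322=2.4245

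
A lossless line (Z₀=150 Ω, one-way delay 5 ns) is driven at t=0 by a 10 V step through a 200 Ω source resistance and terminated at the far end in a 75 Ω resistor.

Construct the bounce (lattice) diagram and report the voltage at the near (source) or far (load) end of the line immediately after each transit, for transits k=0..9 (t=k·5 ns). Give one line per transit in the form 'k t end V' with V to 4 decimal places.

0 0 source 4.2857
1 5 load 2.8571
2 10 source 2.6531
3 15 load 2.7211
4 20 source 2.7308
5 25 load 2.7276
6 30 source 2.7271
7 35 load 2.7273
8 40 source 2.7273
9 45 load 2.7273

Γ_L=-0.333333, Γ_S=0.142857; launch V₁=10·150/350=4.285714
k=0 src: V=4.2857
k=1 load: inc=4.285714, refl=4.285714·-0.333333=-1.4286; V=0.000000+4.285714+-1.428571=2.8571
k=2 src: inc=-1.428571, refl=-1.428571·0.142857=-0.2041; V=4.285714+-1.428571+-0.204082=2.6531
k=3 load: inc=-0.204082, refl=-0.204082·-0.333333=0.0680; V=2.857143+-0.204082+0.068027=2.7211
k=4 src: inc=0.068027, refl=0.068027·0.142857=0.0097; V=2.653061+0.068027+0.009718=2.7308
k=5 load: inc=0.009718, refl=0.009718·-0.333333=-0.0032; V=2.721088+0.009718+-0.003239=2.7276
k=6 src: inc=-0.003239, refl=-0.003239·0.142857=-0.0005; V=2.730807+-0.003239+-0.000463=2.7271
k=7 load: inc=-0.000463, refl=-0.000463·-0.333333=0.0002; V=2.727567+-0.000463+0.000154=2.7273
k=8 src: inc=0.000154, refl=0.000154·0.142857=0.0000; V=2.727104+0.000154+0.000022=2.7273
k=9 load: inc=0.000022, refl=0.000022·-0.333333=-0.0000; V=2.727259+0.000022+-0.000007=2.7273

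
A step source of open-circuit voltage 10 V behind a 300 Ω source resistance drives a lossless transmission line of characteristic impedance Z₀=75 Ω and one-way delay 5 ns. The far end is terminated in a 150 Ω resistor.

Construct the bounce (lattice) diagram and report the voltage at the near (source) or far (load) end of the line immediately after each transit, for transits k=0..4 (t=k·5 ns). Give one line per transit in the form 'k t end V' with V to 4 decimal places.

0 0 source 2.0000
1 5 load 2.6667
2 10 source 3.0667
3 15 load 3.2000
4 20 source 3.2800

Γ_L=0.333333, Γ_S=0.600000; launch V₁=10·75/375=2.000000
k=0 src: V=2.0000
k=1 load: inc=2.000000, refl=2.000000·0.333333=0.6667; V=0.000000+2.000000+0.666667=2.6667
k=2 src: inc=0.666667, refl=0.666667·0.600000=0.4000; V=2.000000+0.666667+0.400000=3.0667
k=3 load: inc=0.400000, refl=0.400000·0.333333=0.1333; V=2.666667+0.400000+0.133333=3.2000
k=4 src: inc=0.133333, refl=0.133333·0.600000=0.0800; V=3.066667+0.133333+0.080000=3.2800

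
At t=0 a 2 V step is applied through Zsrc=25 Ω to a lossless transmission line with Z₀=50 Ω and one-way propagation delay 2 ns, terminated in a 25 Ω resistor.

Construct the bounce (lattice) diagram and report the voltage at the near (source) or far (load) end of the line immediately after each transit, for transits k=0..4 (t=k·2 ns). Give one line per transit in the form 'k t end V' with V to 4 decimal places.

Γ_L=-0.333333, Γ_S=-0.333333; launch V₁=2·50/75=1.333333
k=0 src: V=1.3333
k=1 load: inc=1.333333, refl=1.333333·-0.333333=-0.4444; V=0.000000+1.333333+-0.444444=0.8889
k=2 src: inc=-0.444444, refl=-0.444444·-0.333333=0.1481; V=1.333333+-0.444444+0.148148=1.0370
k=3 load: inc=0.148148, refl=0.148148·-0.333333=-0.0494; V=0.888889+0.148148+-0.049383=0.9877
k=4 src: inc=-0.049383, refl=-0.049383·-0.333333=0.0165; V=1.037037+-0.049383+0.016461=1.0041

0 0 source 1.3333
1 2 load 0.8889
2 4 source 1.0370
3 6 load 0.9877
4 8 source 1.0041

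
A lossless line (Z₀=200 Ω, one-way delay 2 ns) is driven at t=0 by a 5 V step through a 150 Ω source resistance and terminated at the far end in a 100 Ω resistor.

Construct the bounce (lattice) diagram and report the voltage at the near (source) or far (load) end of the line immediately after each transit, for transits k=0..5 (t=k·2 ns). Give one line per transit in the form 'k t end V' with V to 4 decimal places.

0 0 source 2.8571
1 2 load 1.9048
2 4 source 2.0408
3 6 load 1.9955
4 8 source 2.0019
5 10 load 1.9998

Γ_L=-0.333333, Γ_S=-0.142857; launch V₁=5·200/350=2.857143
k=0 src: V=2.8571
k=1 load: inc=2.857143, refl=2.857143·-0.333333=-0.9524; V=0.000000+2.857143+-0.952381=1.9048
k=2 src: inc=-0.952381, refl=-0.952381·-0.142857=0.1361; V=2.857143+-0.952381+0.136054=2.0408
k=3 load: inc=0.136054, refl=0.136054·-0.333333=-0.0454; V=1.904762+0.136054+-0.045351=1.9955
k=4 src: inc=-0.045351, refl=-0.045351·-0.142857=0.0065; V=2.040816+-0.045351+0.006479=2.0019
k=5 load: inc=0.006479, refl=0.006479·-0.333333=-0.0022; V=1.995465+0.006479+-0.002160=1.9998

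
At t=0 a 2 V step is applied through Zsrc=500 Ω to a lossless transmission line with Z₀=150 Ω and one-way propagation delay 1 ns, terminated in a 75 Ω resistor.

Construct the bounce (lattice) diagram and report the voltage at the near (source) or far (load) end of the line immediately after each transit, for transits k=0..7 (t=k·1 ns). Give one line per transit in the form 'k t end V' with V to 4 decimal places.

Γ_L=-0.333333, Γ_S=0.538462; launch V₁=2·150/650=0.461538
k=0 src: V=0.4615
k=1 load: inc=0.461538, refl=0.461538·-0.333333=-0.1538; V=0.000000+0.461538+-0.153846=0.3077
k=2 src: inc=-0.153846, refl=-0.153846·0.538462=-0.0828; V=0.461538+-0.153846+-0.082840=0.2249
k=3 load: inc=-0.082840, refl=-0.082840·-0.333333=0.0276; V=0.307692+-0.082840+0.027613=0.2525
k=4 src: inc=0.027613, refl=0.027613·0.538462=0.0149; V=0.224852+0.027613+0.014869=0.2673
k=5 load: inc=0.014869, refl=0.014869·-0.333333=-0.0050; V=0.252465+0.014869+-0.004956=0.2624
k=6 src: inc=-0.004956, refl=-0.004956·0.538462=-0.0027; V=0.267334+-0.004956+-0.002669=0.2597
k=7 load: inc=-0.002669, refl=-0.002669·-0.333333=0.0009; V=0.262378+-0.002669+0.000890=0.2606

0 0 source 0.4615
1 1 load 0.3077
2 2 source 0.2249
3 3 load 0.2525
4 4 source 0.2673
5 5 load 0.2624
6 6 source 0.2597
7 7 load 0.2606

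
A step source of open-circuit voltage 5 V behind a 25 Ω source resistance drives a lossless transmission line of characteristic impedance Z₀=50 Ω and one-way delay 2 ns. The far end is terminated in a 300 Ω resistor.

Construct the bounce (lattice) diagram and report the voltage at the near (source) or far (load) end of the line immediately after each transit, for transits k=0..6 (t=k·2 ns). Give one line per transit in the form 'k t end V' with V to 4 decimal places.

0 0 source 3.3333
1 2 load 5.7143
2 4 source 4.9206
3 6 load 4.3537
4 8 source 4.5427
5 10 load 4.6777
6 12 source 4.6327

Γ_L=0.714286, Γ_S=-0.333333; launch V₁=5·50/75=3.333333
k=0 src: V=3.3333
k=1 load: inc=3.333333, refl=3.333333·0.714286=2.3810; V=0.000000+3.333333+2.380952=5.7143
k=2 src: inc=2.380952, refl=2.380952·-0.333333=-0.7937; V=3.333333+2.380952+-0.793651=4.9206
k=3 load: inc=-0.793651, refl=-0.793651·0.714286=-0.5669; V=5.714286+-0.793651+-0.566893=4.3537
k=4 src: inc=-0.566893, refl=-0.566893·-0.333333=0.1890; V=4.920635+-0.566893+0.188964=4.5427
k=5 load: inc=0.188964, refl=0.188964·0.714286=0.1350; V=4.353741+0.188964+0.134975=4.6777
k=6 src: inc=0.134975, refl=0.134975·-0.333333=-0.0450; V=4.542706+0.134975+-0.044992=4.6327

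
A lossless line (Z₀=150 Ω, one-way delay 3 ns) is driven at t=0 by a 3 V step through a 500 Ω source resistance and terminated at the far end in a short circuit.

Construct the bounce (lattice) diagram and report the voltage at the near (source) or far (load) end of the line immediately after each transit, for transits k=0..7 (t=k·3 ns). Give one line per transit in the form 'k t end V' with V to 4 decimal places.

Γ_L=-1.000000, Γ_S=0.538462; launch V₁=3·150/650=0.692308
k=0 src: V=0.6923
k=1 load: inc=0.692308, refl=0.692308·-1.000000=-0.6923; V=0.000000+0.692308+-0.692308=0.0000
k=2 src: inc=-0.692308, refl=-0.692308·0.538462=-0.3728; V=0.692308+-0.692308+-0.372781=-0.3728
k=3 load: inc=-0.372781, refl=-0.372781·-1.000000=0.3728; V=0.000000+-0.372781+0.372781=0.0000
k=4 src: inc=0.372781, refl=0.372781·0.538462=0.2007; V=-0.372781+0.372781+0.200728=0.2007
k=5 load: inc=0.200728, refl=0.200728·-1.000000=-0.2007; V=0.000000+0.200728+-0.200728=0.0000
k=6 src: inc=-0.200728, refl=-0.200728·0.538462=-0.1081; V=0.200728+-0.200728+-0.108084=-0.1081
k=7 load: inc=-0.108084, refl=-0.108084·-1.000000=0.1081; V=0.000000+-0.108084+0.108084=0.0000

0 0 source 0.6923
1 3 load 0.0000
2 6 source -0.3728
3 9 load 0.0000
4 12 source 0.2007
5 15 load 0.0000
6 18 source -0.1081
7 21 load 0.0000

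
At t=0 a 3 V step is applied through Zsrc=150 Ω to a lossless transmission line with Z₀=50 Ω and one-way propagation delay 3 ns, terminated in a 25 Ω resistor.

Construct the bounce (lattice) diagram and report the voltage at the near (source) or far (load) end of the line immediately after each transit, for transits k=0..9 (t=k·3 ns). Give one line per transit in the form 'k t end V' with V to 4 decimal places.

0 0 source 0.7500
1 3 load 0.5000
2 6 source 0.3750
3 9 load 0.4167
4 12 source 0.4375
5 15 load 0.4306
6 18 source 0.4271
7 21 load 0.4282
8 24 source 0.4288
9 27 load 0.4286

Γ_L=-0.333333, Γ_S=0.500000; launch V₁=3·50/200=0.750000
k=0 src: V=0.7500
k=1 load: inc=0.750000, refl=0.750000·-0.333333=-0.2500; V=0.000000+0.750000+-0.250000=0.5000
k=2 src: inc=-0.250000, refl=-0.250000·0.500000=-0.1250; V=0.750000+-0.250000+-0.125000=0.3750
k=3 load: inc=-0.125000, refl=-0.125000·-0.333333=0.0417; V=0.500000+-0.125000+0.041667=0.4167
k=4 src: inc=0.041667, refl=0.041667·0.500000=0.0208; V=0.375000+0.041667+0.020833=0.4375
k=5 load: inc=0.020833, refl=0.020833·-0.333333=-0.0069; V=0.416667+0.020833+-0.006944=0.4306
k=6 src: inc=-0.006944, refl=-0.006944·0.500000=-0.0035; V=0.437500+-0.006944+-0.003472=0.4271
k=7 load: inc=-0.003472, refl=-0.003472·-0.333333=0.0012; V=0.430556+-0.003472+0.001157=0.4282
k=8 src: inc=0.001157, refl=0.001157·0.500000=0.0006; V=0.427083+0.001157+0.000579=0.4288
k=9 load: inc=0.000579, refl=0.000579·-0.333333=-0.0002; V=0.428241+0.000579+-0.000193=0.4286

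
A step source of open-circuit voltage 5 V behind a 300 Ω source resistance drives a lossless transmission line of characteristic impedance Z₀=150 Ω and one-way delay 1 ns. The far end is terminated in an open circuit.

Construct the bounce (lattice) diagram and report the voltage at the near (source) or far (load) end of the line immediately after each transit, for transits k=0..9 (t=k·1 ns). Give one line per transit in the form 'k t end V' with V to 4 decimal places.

Γ_L=1.000000, Γ_S=0.333333; launch V₁=5·150/450=1.666667
k=0 src: V=1.6667
k=1 load: inc=1.666667, refl=1.666667·1.000000=1.6667; V=0.000000+1.666667+1.666667=3.3333
k=2 src: inc=1.666667, refl=1.666667·0.333333=0.5556; V=1.666667+1.666667+0.555556=3.8889
k=3 load: inc=0.555556, refl=0.555556·1.000000=0.5556; V=3.333333+0.555556+0.555556=4.4444
k=4 src: inc=0.555556, refl=0.555556·0.333333=0.1852; V=3.888889+0.555556+0.185185=4.6296
k=5 load: inc=0.185185, refl=0.185185·1.000000=0.1852; V=4.444444+0.185185+0.185185=4.8148
k=6 src: inc=0.185185, refl=0.185185·0.333333=0.0617; V=4.629630+0.185185+0.061728=4.8765
k=7 load: inc=0.061728, refl=0.061728·1.000000=0.0617; V=4.814815+0.061728+0.061728=4.9383
k=8 src: inc=0.061728, refl=0.061728·0.333333=0.0206; V=4.876543+0.061728+0.020576=4.9588
k=9 load: inc=0.020576, refl=0.020576·1.000000=0.0206; V=4.938272+0.020576+0.020576=4.9794

0 0 source 1.6667
1 1 load 3.3333
2 2 source 3.8889
3 3 load 4.4444
4 4 source 4.6296
5 5 load 4.8148
6 6 source 4.8765
7 7 load 4.9383
8 8 source 4.9588
9 9 load 4.9794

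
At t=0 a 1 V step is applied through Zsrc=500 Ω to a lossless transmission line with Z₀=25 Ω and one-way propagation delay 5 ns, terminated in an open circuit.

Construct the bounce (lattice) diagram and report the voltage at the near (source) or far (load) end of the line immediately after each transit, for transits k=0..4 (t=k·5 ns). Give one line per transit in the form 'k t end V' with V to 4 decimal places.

0 0 source 0.0476
1 5 load 0.0952
2 10 source 0.1383
3 15 load 0.1814
4 20 source 0.2204

Γ_L=1.000000, Γ_S=0.904762; launch V₁=1·25/525=0.047619
k=0 src: V=0.0476
k=1 load: inc=0.047619, refl=0.047619·1.000000=0.0476; V=0.000000+0.047619+0.047619=0.0952
k=2 src: inc=0.047619, refl=0.047619·0.904762=0.0431; V=0.047619+0.047619+0.043084=0.1383
k=3 load: inc=0.043084, refl=0.043084·1.000000=0.0431; V=0.095238+0.043084+0.043084=0.1814
k=4 src: inc=0.043084, refl=0.043084·0.904762=0.0390; V=0.138322+0.043084+0.038981=0.2204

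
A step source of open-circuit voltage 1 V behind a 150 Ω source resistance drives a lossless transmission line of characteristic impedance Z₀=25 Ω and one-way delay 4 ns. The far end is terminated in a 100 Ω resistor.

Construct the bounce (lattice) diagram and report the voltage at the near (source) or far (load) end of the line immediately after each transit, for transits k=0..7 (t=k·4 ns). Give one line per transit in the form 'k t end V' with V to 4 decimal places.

0 0 source 0.1429
1 4 load 0.2286
2 8 source 0.2898
3 12 load 0.3265
4 16 source 0.3528
5 20 load 0.3685
6 24 source 0.3798
7 28 load 0.3865

Γ_L=0.600000, Γ_S=0.714286; launch V₁=1·25/175=0.142857
k=0 src: V=0.1429
k=1 load: inc=0.142857, refl=0.142857·0.600000=0.0857; V=0.000000+0.142857+0.085714=0.2286
k=2 src: inc=0.085714, refl=0.085714·0.714286=0.0612; V=0.142857+0.085714+0.061224=0.2898
k=3 load: inc=0.061224, refl=0.061224·0.600000=0.0367; V=0.228571+0.061224+0.036735=0.3265
k=4 src: inc=0.036735, refl=0.036735·0.714286=0.0262; V=0.289796+0.036735+0.026239=0.3528
k=5 load: inc=0.026239, refl=0.026239·0.600000=0.0157; V=0.326531+0.026239+0.015743=0.3685
k=6 src: inc=0.015743, refl=0.015743·0.714286=0.0112; V=0.352770+0.015743+0.011245=0.3798
k=7 load: inc=0.011245, refl=0.011245·0.600000=0.0067; V=0.368513+0.011245+0.006747=0.3865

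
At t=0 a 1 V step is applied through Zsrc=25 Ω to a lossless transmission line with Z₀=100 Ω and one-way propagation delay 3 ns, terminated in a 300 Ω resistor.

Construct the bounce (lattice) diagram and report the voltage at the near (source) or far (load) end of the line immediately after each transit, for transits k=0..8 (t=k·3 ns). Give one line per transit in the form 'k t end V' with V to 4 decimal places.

0 0 source 0.8000
1 3 load 1.2000
2 6 source 0.9600
3 9 load 0.8400
4 12 source 0.9120
5 15 load 0.9480
6 18 source 0.9264
7 21 load 0.9156
8 24 source 0.9221

Γ_L=0.500000, Γ_S=-0.600000; launch V₁=1·100/125=0.800000
k=0 src: V=0.8000
k=1 load: inc=0.800000, refl=0.800000·0.500000=0.4000; V=0.000000+0.800000+0.400000=1.2000
k=2 src: inc=0.400000, refl=0.400000·-0.600000=-0.2400; V=0.800000+0.400000+-0.240000=0.9600
k=3 load: inc=-0.240000, refl=-0.240000·0.500000=-0.1200; V=1.200000+-0.240000+-0.120000=0.8400
k=4 src: inc=-0.120000, refl=-0.120000·-0.600000=0.0720; V=0.960000+-0.120000+0.072000=0.9120
k=5 load: inc=0.072000, refl=0.072000·0.500000=0.0360; V=0.840000+0.072000+0.036000=0.9480
k=6 src: inc=0.036000, refl=0.036000·-0.600000=-0.0216; V=0.912000+0.036000+-0.021600=0.9264
k=7 load: inc=-0.021600, refl=-0.021600·0.500000=-0.0108; V=0.948000+-0.021600+-0.010800=0.9156
k=8 src: inc=-0.010800, refl=-0.010800·-0.600000=0.0065; V=0.926400+-0.010800+0.006480=0.9221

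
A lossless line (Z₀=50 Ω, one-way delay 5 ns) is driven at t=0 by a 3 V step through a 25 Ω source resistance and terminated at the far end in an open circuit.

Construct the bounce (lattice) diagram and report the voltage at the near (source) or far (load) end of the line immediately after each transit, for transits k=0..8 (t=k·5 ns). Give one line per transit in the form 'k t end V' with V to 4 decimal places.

Γ_L=1.000000, Γ_S=-0.333333; launch V₁=3·50/75=2.000000
k=0 src: V=2.0000
k=1 load: inc=2.000000, refl=2.000000·1.000000=2.0000; V=0.000000+2.000000+2.000000=4.0000
k=2 src: inc=2.000000, refl=2.000000·-0.333333=-0.6667; V=2.000000+2.000000+-0.666667=3.3333
k=3 load: inc=-0.666667, refl=-0.666667·1.000000=-0.6667; V=4.000000+-0.666667+-0.666667=2.6667
k=4 src: inc=-0.666667, refl=-0.666667·-0.333333=0.2222; V=3.333333+-0.666667+0.222222=2.8889
k=5 load: inc=0.222222, refl=0.222222·1.000000=0.2222; V=2.666667+0.222222+0.222222=3.1111
k=6 src: inc=0.222222, refl=0.222222·-0.333333=-0.0741; V=2.888889+0.222222+-0.074074=3.0370
k=7 load: inc=-0.074074, refl=-0.074074·1.000000=-0.0741; V=3.111111+-0.074074+-0.074074=2.9630
k=8 src: inc=-0.074074, refl=-0.074074·-0.333333=0.0247; V=3.037037+-0.074074+0.024691=2.9877

0 0 source 2.0000
1 5 load 4.0000
2 10 source 3.3333
3 15 load 2.6667
4 20 source 2.8889
5 25 load 3.1111
6 30 source 3.0370
7 35 load 2.9630
8 40 source 2.9877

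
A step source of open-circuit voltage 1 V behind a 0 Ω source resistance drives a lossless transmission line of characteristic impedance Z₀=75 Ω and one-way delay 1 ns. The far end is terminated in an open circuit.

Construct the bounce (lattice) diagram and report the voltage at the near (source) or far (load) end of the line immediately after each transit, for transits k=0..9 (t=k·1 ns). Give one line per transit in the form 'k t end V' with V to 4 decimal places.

Γ_L=1.000000, Γ_S=-1.000000; launch V₁=1·75/75=1.000000
k=0 src: V=1.0000
k=1 load: inc=1.000000, refl=1.000000·1.000000=1.0000; V=0.000000+1.000000+1.000000=2.0000
k=2 src: inc=1.000000, refl=1.000000·-1.000000=-1.0000; V=1.000000+1.000000+-1.000000=1.0000
k=3 load: inc=-1.000000, refl=-1.000000·1.000000=-1.0000; V=2.000000+-1.000000+-1.000000=0.0000
k=4 src: inc=-1.000000, refl=-1.000000·-1.000000=1.0000; V=1.000000+-1.000000+1.000000=1.0000
k=5 load: inc=1.000000, refl=1.000000·1.000000=1.0000; V=0.000000+1.000000+1.000000=2.0000
k=6 src: inc=1.000000, refl=1.000000·-1.000000=-1.0000; V=1.000000+1.000000+-1.000000=1.0000
k=7 load: inc=-1.000000, refl=-1.000000·1.000000=-1.0000; V=2.000000+-1.000000+-1.000000=0.0000
k=8 src: inc=-1.000000, refl=-1.000000·-1.000000=1.0000; V=1.000000+-1.000000+1.000000=1.0000
k=9 load: inc=1.000000, refl=1.000000·1.000000=1.0000; V=0.000000+1.000000+1.000000=2.0000

0 0 source 1.0000
1 1 load 2.0000
2 2 source 1.0000
3 3 load 0.0000
4 4 source 1.0000
5 5 load 2.0000
6 6 source 1.0000
7 7 load 0.0000
8 8 source 1.0000
9 9 load 2.0000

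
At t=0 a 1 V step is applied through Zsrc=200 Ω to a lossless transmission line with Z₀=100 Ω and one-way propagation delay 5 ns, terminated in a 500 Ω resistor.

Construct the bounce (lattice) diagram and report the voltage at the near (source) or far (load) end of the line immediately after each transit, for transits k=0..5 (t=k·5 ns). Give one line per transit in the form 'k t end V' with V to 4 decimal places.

0 0 source 0.3333
1 5 load 0.5556
2 10 source 0.6296
3 15 load 0.6790
4 20 source 0.6955
5 25 load 0.7064

Γ_L=0.666667, Γ_S=0.333333; launch V₁=1·100/300=0.333333
k=0 src: V=0.3333
k=1 load: inc=0.333333, refl=0.333333·0.666667=0.2222; V=0.000000+0.333333+0.222222=0.5556
k=2 src: inc=0.222222, refl=0.222222·0.333333=0.0741; V=0.333333+0.222222+0.074074=0.6296
k=3 load: inc=0.074074, refl=0.074074·0.666667=0.0494; V=0.555556+0.074074+0.049383=0.6790
k=4 src: inc=0.049383, refl=0.049383·0.333333=0.0165; V=0.629630+0.049383+0.016461=0.6955
k=5 load: inc=0.016461, refl=0.016461·0.666667=0.0110; V=0.679012+0.016461+0.010974=0.7064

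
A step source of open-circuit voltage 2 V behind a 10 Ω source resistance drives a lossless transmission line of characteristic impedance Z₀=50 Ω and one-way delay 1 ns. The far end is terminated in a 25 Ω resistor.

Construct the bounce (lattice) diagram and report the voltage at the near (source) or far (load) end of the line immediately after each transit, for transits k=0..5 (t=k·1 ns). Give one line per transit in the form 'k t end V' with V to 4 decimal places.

Γ_L=-0.333333, Γ_S=-0.666667; launch V₁=2·50/60=1.666667
k=0 src: V=1.6667
k=1 load: inc=1.666667, refl=1.666667·-0.333333=-0.5556; V=0.000000+1.666667+-0.555556=1.1111
k=2 src: inc=-0.555556, refl=-0.555556·-0.666667=0.3704; V=1.666667+-0.555556+0.370370=1.4815
k=3 load: inc=0.370370, refl=0.370370·-0.333333=-0.1235; V=1.111111+0.370370+-0.123457=1.3580
k=4 src: inc=-0.123457, refl=-0.123457·-0.666667=0.0823; V=1.481481+-0.123457+0.082305=1.4403
k=5 load: inc=0.082305, refl=0.082305·-0.333333=-0.0274; V=1.358025+0.082305+-0.027435=1.4129

0 0 source 1.6667
1 1 load 1.1111
2 2 source 1.4815
3 3 load 1.3580
4 4 source 1.4403
5 5 load 1.4129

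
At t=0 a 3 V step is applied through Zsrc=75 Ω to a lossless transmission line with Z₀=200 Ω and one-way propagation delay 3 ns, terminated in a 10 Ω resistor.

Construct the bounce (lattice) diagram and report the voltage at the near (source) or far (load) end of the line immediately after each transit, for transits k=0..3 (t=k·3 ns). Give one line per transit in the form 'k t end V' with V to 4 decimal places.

0 0 source 2.1818
1 3 load 0.2078
2 6 source 1.1051
3 9 load 0.2932

Γ_L=-0.904762, Γ_S=-0.454545; launch V₁=3·200/275=2.181818
k=0 src: V=2.1818
k=1 load: inc=2.181818, refl=2.181818·-0.904762=-1.9740; V=0.000000+2.181818+-1.974026=0.2078
k=2 src: inc=-1.974026, refl=-1.974026·-0.454545=0.8973; V=2.181818+-1.974026+0.897285=1.1051
k=3 load: inc=0.897285, refl=0.897285·-0.904762=-0.8118; V=0.207792+0.897285+-0.811829=0.2932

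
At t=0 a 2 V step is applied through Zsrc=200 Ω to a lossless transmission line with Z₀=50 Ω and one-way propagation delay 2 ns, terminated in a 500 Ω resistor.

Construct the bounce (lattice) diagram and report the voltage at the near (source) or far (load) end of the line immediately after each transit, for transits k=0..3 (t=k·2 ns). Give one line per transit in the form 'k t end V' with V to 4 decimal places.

0 0 source 0.4000
1 2 load 0.7273
2 4 source 0.9236
3 6 load 1.0843

Γ_L=0.818182, Γ_S=0.600000; launch V₁=2·50/250=0.400000
k=0 src: V=0.4000
k=1 load: inc=0.400000, refl=0.400000·0.818182=0.3273; V=0.000000+0.400000+0.327273=0.7273
k=2 src: inc=0.327273, refl=0.327273·0.600000=0.1964; V=0.400000+0.327273+0.196364=0.9236
k=3 load: inc=0.196364, refl=0.196364·0.818182=0.1607; V=0.727273+0.196364+0.160661=1.0843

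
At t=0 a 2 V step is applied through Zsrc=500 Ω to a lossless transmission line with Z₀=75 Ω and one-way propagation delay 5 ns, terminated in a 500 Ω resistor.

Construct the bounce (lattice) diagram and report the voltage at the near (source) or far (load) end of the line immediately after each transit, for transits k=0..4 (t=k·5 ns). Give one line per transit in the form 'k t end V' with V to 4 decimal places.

Γ_L=0.739130, Γ_S=0.739130; launch V₁=2·75/575=0.260870
k=0 src: V=0.2609
k=1 load: inc=0.260870, refl=0.260870·0.739130=0.1928; V=0.000000+0.260870+0.192817=0.4537
k=2 src: inc=0.192817, refl=0.192817·0.739130=0.1425; V=0.260870+0.192817+0.142517=0.5962
k=3 load: inc=0.142517, refl=0.142517·0.739130=0.1053; V=0.453686+0.142517+0.105338=0.7015
k=4 src: inc=0.105338, refl=0.105338·0.739130=0.0779; V=0.596203+0.105338+0.077859=0.7794

0 0 source 0.2609
1 5 load 0.4537
2 10 source 0.5962
3 15 load 0.7015
4 20 source 0.7794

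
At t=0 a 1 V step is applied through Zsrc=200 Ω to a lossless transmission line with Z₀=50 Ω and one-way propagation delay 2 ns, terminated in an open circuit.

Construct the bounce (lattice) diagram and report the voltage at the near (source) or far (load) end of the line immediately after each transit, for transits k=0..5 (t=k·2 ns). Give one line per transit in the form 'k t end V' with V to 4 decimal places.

0 0 source 0.2000
1 2 load 0.4000
2 4 source 0.5200
3 6 load 0.6400
4 8 source 0.7120
5 10 load 0.7840

Γ_L=1.000000, Γ_S=0.600000; launch V₁=1·50/250=0.200000
k=0 src: V=0.2000
k=1 load: inc=0.200000, refl=0.200000·1.000000=0.2000; V=0.000000+0.200000+0.200000=0.4000
k=2 src: inc=0.200000, refl=0.200000·0.600000=0.1200; V=0.200000+0.200000+0.120000=0.5200
k=3 load: inc=0.120000, refl=0.120000·1.000000=0.1200; V=0.400000+0.120000+0.120000=0.6400
k=4 src: inc=0.120000, refl=0.120000·0.600000=0.0720; V=0.520000+0.120000+0.072000=0.7120
k=5 load: inc=0.072000, refl=0.072000·1.000000=0.0720; V=0.640000+0.072000+0.072000=0.7840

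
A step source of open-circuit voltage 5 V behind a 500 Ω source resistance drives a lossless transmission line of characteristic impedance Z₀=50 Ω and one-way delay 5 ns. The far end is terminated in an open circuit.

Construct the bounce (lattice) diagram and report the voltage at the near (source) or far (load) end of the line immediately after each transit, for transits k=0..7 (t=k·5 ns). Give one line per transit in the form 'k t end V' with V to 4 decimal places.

0 0 source 0.4545
1 5 load 0.9091
2 10 source 1.2810
3 15 load 1.6529
4 20 source 1.9572
5 25 load 2.2615
6 30 source 2.5104
7 35 load 2.7594

Γ_L=1.000000, Γ_S=0.818182; launch V₁=5·50/550=0.454545
k=0 src: V=0.4545
k=1 load: inc=0.454545, refl=0.454545·1.000000=0.4545; V=0.000000+0.454545+0.454545=0.9091
k=2 src: inc=0.454545, refl=0.454545·0.818182=0.3719; V=0.454545+0.454545+0.371901=1.2810
k=3 load: inc=0.371901, refl=0.371901·1.000000=0.3719; V=0.909091+0.371901+0.371901=1.6529
k=4 src: inc=0.371901, refl=0.371901·0.818182=0.3043; V=1.280992+0.371901+0.304282=1.9572
k=5 load: inc=0.304282, refl=0.304282·1.000000=0.3043; V=1.652893+0.304282+0.304282=2.2615
k=6 src: inc=0.304282, refl=0.304282·0.818182=0.2490; V=1.957175+0.304282+0.248958=2.5104
k=7 load: inc=0.248958, refl=0.248958·1.000000=0.2490; V=2.261458+0.248958+0.248958=2.7594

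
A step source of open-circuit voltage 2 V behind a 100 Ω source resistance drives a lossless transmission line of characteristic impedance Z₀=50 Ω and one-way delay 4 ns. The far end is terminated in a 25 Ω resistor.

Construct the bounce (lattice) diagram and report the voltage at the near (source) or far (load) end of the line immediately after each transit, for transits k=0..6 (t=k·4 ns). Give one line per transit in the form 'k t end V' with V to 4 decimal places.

Γ_L=-0.333333, Γ_S=0.333333; launch V₁=2·50/150=0.666667
k=0 src: V=0.6667
k=1 load: inc=0.666667, refl=0.666667·-0.333333=-0.2222; V=0.000000+0.666667+-0.222222=0.4444
k=2 src: inc=-0.222222, refl=-0.222222·0.333333=-0.0741; V=0.666667+-0.222222+-0.074074=0.3704
k=3 load: inc=-0.074074, refl=-0.074074·-0.333333=0.0247; V=0.444444+-0.074074+0.024691=0.3951
k=4 src: inc=0.024691, refl=0.024691·0.333333=0.0082; V=0.370370+0.024691+0.008230=0.4033
k=5 load: inc=0.008230, refl=0.008230·-0.333333=-0.0027; V=0.395062+0.008230+-0.002743=0.4005
k=6 src: inc=-0.002743, refl=-0.002743·0.333333=-0.0009; V=0.403292+-0.002743+-0.000914=0.3996

0 0 source 0.6667
1 4 load 0.4444
2 8 source 0.3704
3 12 load 0.3951
4 16 source 0.4033
5 20 load 0.4005
6 24 source 0.3996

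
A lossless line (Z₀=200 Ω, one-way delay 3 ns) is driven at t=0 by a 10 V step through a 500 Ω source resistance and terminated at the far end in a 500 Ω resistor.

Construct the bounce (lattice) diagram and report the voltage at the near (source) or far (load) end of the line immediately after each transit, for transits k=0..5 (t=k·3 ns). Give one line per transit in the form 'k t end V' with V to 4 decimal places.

0 0 source 2.8571
1 3 load 4.0816
2 6 source 4.6064
3 9 load 4.8313
4 12 source 4.9277
5 15 load 4.9690

Γ_L=0.428571, Γ_S=0.428571; launch V₁=10·200/700=2.857143
k=0 src: V=2.8571
k=1 load: inc=2.857143, refl=2.857143·0.428571=1.2245; V=0.000000+2.857143+1.224490=4.0816
k=2 src: inc=1.224490, refl=1.224490·0.428571=0.5248; V=2.857143+1.224490+0.524781=4.6064
k=3 load: inc=0.524781, refl=0.524781·0.428571=0.2249; V=4.081633+0.524781+0.224906=4.8313
k=4 src: inc=0.224906, refl=0.224906·0.428571=0.0964; V=4.606414+0.224906+0.096388=4.9277
k=5 load: inc=0.096388, refl=0.096388·0.428571=0.0413; V=4.831320+0.096388+0.041309=4.9690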